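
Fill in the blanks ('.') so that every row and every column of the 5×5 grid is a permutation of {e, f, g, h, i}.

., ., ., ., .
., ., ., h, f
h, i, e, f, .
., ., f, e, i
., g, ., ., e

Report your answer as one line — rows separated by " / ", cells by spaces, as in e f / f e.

e f i g h / i e g h f / h i e f g / g h f e i / f g h i e

(r2,c2) = e
(r3,c5) = g
(r4,c1) = g
(r4,c2) = h
(r5,c4) = i
(r1,c2) = f
(r1,c4) = g
(r1,c5) = h
(r2,c1) = i
(r2,c3) = g
(r5,c1) = f
(r5,c3) = h
(r1,c1) = e
(r1,c3) = i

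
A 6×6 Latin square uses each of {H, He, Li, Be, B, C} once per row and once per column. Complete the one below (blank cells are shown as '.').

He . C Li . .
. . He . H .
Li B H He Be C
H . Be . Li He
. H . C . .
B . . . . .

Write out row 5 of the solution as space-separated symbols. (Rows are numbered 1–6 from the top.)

Be H B C He Li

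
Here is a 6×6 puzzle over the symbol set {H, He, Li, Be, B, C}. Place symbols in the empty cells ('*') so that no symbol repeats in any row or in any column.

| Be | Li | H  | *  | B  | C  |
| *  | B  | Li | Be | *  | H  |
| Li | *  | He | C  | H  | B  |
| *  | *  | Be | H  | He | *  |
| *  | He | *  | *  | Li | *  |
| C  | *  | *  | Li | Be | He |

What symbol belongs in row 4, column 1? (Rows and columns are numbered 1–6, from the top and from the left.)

row 1 has {H,Li,Be,B,C}; column 4 has {H,Li,Be,C} — only He is left for (r1,c4).
row 2 has {H,Li,Be,B}; column 1 has {Li,Be,C} — only He is left for (r2,c1).
row 2 has {H,He,Li,Be,B}; column 5 has {H,He,Li,Be,B} — only C is left for (r2,c5).
row 3 has {H,He,Li,B,C}; column 2 has {He,Li,B} — only Be is left for (r3,c2).
row 4 has {H,He,Be}; column 1 has {He,Li,Be,C} — only B is left for (r4,c1).

B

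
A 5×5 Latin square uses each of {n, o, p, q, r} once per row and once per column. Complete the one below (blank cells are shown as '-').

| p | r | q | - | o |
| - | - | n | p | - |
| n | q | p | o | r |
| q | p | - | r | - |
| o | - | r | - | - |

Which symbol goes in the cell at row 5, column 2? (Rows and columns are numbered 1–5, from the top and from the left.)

n

Cell (r1,c4): row 1 has {o,p,q,r}; column 4 has {o,p,r} → n.
Cell (r2,c1): row 2 has {n,p}; column 1 has {n,o,p,q} → r.
Cell (r2,c2): row 2 has {n,p,r}; column 2 has {p,q,r} → o.
Cell (r2,c5): row 2 has {n,o,p,r}; column 5 has {o,r} → q.
Cell (r4,c3): row 4 has {p,q,r}; column 3 has {n,p,q,r} → o.
Cell (r4,c5): row 4 has {o,p,q,r}; column 5 has {o,q,r} → n.
Cell (r5,c2): row 5 has {o,r}; column 2 has {o,p,q,r} → n.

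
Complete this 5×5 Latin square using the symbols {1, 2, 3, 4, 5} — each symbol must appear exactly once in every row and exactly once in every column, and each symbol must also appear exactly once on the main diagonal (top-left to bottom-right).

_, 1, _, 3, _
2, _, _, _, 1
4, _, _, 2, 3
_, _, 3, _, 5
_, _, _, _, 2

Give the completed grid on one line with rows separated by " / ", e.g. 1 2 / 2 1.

5 1 2 3 4 / 2 3 4 5 1 / 4 5 1 2 3 / 1 2 3 4 5 / 3 4 5 1 2

row 1 has {1,3}; column 1 has {2,4}; the diagonal has {2} — only 5 is left for (r1,c1).
row 1 has {1,3,5}; column 5 has {1,2,3,5} — only 4 is left for (r1,c5).
row 3 has {2,3,4}; column 2 has {1} — only 5 is left for (r3,c2).
row 3 has {2,3,4,5}; column 3 has {3}; the diagonal has {2,5} — only 1 is left for (r3,c3).
row 4 has {3,5}; column 1 has {2,4,5} — only 1 is left for (r4,c1).
row 4 has {1,3,5}; column 4 has {2,3}; the diagonal has {1,2,5} — only 4 is left for (r4,c4).
row 5 has {2}; column 1 has {1,2,4,5} — only 3 is left for (r5,c1).
row 5 has {2,3}; column 2 has {1,5} — only 4 is left for (r5,c2).
row 5 has {2,3,4}; column 3 has {1,3} — only 5 is left for (r5,c3).
row 5 has {2,3,4,5}; column 4 has {2,3,4} — only 1 is left for (r5,c4).
row 1 has {1,3,4,5}; column 3 has {1,3,5} — only 2 is left for (r1,c3).
row 2 has {1,2}; column 2 has {1,4,5}; the diagonal has {1,2,4,5} — only 3 is left for (r2,c2).
row 2 has {1,2,3}; column 3 has {1,2,3,5} — only 4 is left for (r2,c3).
row 2 has {1,2,3,4}; column 4 has {1,2,3,4} — only 5 is left for (r2,c4).
row 4 has {1,3,4,5}; column 2 has {1,3,4,5} — only 2 is left for (r4,c2).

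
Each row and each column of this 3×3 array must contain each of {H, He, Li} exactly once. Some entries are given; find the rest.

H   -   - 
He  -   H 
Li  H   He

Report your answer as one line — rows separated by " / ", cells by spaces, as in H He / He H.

H He Li / He Li H / Li H He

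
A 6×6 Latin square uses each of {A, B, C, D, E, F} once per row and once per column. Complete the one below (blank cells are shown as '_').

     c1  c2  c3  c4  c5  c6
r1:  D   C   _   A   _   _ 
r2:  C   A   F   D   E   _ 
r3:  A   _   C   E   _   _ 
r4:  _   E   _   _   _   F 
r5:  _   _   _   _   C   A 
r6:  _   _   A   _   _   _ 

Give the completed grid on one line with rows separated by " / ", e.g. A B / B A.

(r2,c6) = B
(r3,c6) = D
(r4,c1) = B
(r4,c3) = D
(r4,c4) = C
(r4,c5) = A
(r1,c6) = E
(r6,c6) = C
(r1,c3) = B
(r1,c5) = F
(r3,c5) = B
(r5,c3) = E
(r6,c5) = D
(r3,c2) = F
(r5,c1) = F
(r5,c4) = B
(r6,c1) = E
(r6,c2) = B
(r6,c4) = F
(r5,c2) = D

D C B A F E / C A F D E B / A F C E B D / B E D C A F / F D E B C A / E B A F D C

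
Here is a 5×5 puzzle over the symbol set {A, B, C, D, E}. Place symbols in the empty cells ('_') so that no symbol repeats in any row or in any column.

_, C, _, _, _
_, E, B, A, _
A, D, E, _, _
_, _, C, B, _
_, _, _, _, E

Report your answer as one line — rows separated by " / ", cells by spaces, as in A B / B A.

B C D E A / D E B A C / A D E C B / E A C B D / C B A D E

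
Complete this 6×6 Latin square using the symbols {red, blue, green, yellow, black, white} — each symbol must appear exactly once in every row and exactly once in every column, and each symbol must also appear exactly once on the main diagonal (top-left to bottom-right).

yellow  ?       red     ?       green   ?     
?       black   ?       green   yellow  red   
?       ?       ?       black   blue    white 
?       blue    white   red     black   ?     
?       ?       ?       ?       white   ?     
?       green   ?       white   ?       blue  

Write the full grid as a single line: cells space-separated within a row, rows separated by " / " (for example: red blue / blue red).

yellow white red blue green black / white black blue green yellow red / red yellow green black blue white / green blue white red black yellow / blue red black yellow white green / black green yellow white red blue

(r1,c2): row 1 has {red,green,yellow}; column 2 has {blue,green,black}, so it must be white.
(r1,c4): row 1 has {red,green,yellow,white}; column 4 has {red,green,black,white}, so it must be blue.
(r1,c6): row 1 has {red,blue,green,yellow,white}; column 6 has {red,blue,white}, so it must be black.
(r2,c3): row 2 has {red,green,yellow,black}; column 3 has {red,white}, so it must be blue.
(r3,c3): row 3 has {blue,black,white}; column 3 has {red,blue,white}; the diagonal has {red,blue,yellow,black,white}, so it must be green.
(r4,c1): row 4 has {red,blue,black,white}; column 1 has {yellow}, so it must be green.
(r4,c6): row 4 has {red,blue,green,black,white}; column 6 has {red,blue,black,white}, so it must be yellow.
(r5,c4): row 5 has {white}; column 4 has {red,blue,green,black,white}, so it must be yellow.
(r5,c6): row 5 has {yellow,white}; column 6 has {red,blue,yellow,black,white}, so it must be green.
(r6,c5): row 6 has {blue,green,white}; column 5 has {blue,green,yellow,black,white}, so it must be red.
(r2,c1): row 2 has {red,blue,green,yellow,black}; column 1 has {green,yellow}, so it must be white.
(r3,c1): row 3 has {blue,green,black,white}; column 1 has {green,yellow,white}, so it must be red.
(r3,c2): row 3 has {red,blue,green,black,white}; column 2 has {blue,green,black,white}, so it must be yellow.
(r5,c2): row 5 has {green,yellow,white}; column 2 has {blue,green,yellow,black,white}, so it must be red.
(r5,c3): row 5 has {red,green,yellow,white}; column 3 has {red,blue,green,white}, so it must be black.
(r6,c1): row 6 has {red,blue,green,white}; column 1 has {red,green,yellow,white}, so it must be black.
(r6,c3): row 6 has {red,blue,green,black,white}; column 3 has {red,blue,green,black,white}, so it must be yellow.
(r5,c1): row 5 has {red,green,yellow,black,white}; column 1 has {red,green,yellow,black,white}, so it must be blue.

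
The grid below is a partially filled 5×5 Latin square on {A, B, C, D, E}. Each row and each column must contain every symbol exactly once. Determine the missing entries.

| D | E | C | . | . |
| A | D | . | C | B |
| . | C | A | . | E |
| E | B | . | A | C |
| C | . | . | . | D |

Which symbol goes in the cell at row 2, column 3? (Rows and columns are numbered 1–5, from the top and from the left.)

Cell (r1,c4): row 1 has {C,D,E}; column 4 has {A,C} → B.
Cell (r1,c5): row 1 has {B,C,D,E}; column 5 has {B,C,D,E} → A.
Cell (r2,c3): row 2 has {A,B,C,D}; column 3 has {A,C} → E.

E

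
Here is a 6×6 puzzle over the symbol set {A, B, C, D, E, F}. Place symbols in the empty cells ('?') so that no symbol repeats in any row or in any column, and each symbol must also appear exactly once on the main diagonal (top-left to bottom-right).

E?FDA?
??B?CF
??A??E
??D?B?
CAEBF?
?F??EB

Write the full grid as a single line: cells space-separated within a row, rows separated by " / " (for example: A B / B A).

(r1,c6) = C
(r2,c2) = D
(r3,c5) = D
(r4,c4) = C
(r4,c6) = A
(r5,c6) = D
(r6,c3) = C
(r6,c4) = A
(r1,c2) = B
(r2,c1) = A
(r2,c4) = E
(r3,c2) = C
(r3,c4) = F
(r4,c1) = F
(r4,c2) = E
(r6,c1) = D
(r3,c1) = B

E B F D A C / A D B E C F / B C A F D E / F E D C B A / C A E B F D / D F C A E B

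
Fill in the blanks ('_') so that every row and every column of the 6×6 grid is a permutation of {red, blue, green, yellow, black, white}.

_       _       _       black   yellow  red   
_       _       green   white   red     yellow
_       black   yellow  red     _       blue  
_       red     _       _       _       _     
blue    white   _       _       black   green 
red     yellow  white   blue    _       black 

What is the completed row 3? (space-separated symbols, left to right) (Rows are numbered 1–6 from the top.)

green black yellow red white blue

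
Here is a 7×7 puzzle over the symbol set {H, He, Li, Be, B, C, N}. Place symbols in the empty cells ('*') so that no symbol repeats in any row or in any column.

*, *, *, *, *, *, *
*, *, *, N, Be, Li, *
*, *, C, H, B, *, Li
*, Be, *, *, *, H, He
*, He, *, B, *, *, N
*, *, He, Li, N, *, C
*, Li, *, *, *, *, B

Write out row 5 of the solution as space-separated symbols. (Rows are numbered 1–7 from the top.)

(r2,c7) = H
(r3,c2) = N
(r4,c4) = C
(r4,c5) = Li
(r1,c7) = Be
(r2,c3) = B
(r4,c3) = N
(r1,c4) = He
(r2,c2) = C
(r4,c1) = B
(r7,c4) = Be
(r2,c1) = He
(r3,c1) = Be
(r3,c6) = He
(r6,c1) = H
(r6,c2) = B
(r6,c6) = Be
(r7,c3) = H
(r1,c2) = H
(r1,c3) = Li
(r1,c5) = C
(r5,c3) = Be
(r5,c5) = H
(r5,c6) = C
(r7,c5) = He
(r7,c6) = N
(r1,c1) = N
(r1,c6) = B
(r5,c1) = Li

Li He Be B H C N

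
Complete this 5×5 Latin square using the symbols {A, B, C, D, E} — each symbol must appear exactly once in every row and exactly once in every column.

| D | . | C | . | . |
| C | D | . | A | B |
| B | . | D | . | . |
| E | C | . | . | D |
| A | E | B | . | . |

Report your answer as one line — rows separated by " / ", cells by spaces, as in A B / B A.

D B C E A / C D E A B / B A D C E / E C A B D / A E B D C

row 2 has {A,B,C,D}; column 3 has {B,C,D} — only E is left for (r2,c3).
row 3 has {B,D}; column 2 has {C,D,E} — only A is left for (r3,c2).
row 4 has {C,D,E}; column 3 has {B,C,D,E} — only A is left for (r4,c3).
row 4 has {A,C,D,E}; column 4 has {A} — only B is left for (r4,c4).
row 5 has {A,B,E}; column 5 has {B,D} — only C is left for (r5,c5).
row 1 has {C,D}; column 2 has {A,C,D,E} — only B is left for (r1,c2).
row 1 has {B,C,D}; column 4 has {A,B} — only E is left for (r1,c4).
row 1 has {B,C,D,E}; column 5 has {B,C,D} — only A is left for (r1,c5).
row 3 has {A,B,D}; column 4 has {A,B,E} — only C is left for (r3,c4).
row 3 has {A,B,C,D}; column 5 has {A,B,C,D} — only E is left for (r3,c5).
row 5 has {A,B,C,E}; column 4 has {A,B,C,E} — only D is left for (r5,c4).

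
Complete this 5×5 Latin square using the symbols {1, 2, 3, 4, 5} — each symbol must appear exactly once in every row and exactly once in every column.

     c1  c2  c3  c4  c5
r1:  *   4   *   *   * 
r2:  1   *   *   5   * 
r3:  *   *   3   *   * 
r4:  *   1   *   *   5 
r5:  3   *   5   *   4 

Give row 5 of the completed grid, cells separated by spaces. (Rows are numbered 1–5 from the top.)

3 2 5 1 4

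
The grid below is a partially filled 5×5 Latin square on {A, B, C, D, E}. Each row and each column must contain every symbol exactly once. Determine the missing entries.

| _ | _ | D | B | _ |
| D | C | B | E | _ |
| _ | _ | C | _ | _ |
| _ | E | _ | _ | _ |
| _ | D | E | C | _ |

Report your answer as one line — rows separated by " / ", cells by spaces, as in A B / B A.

C A D B E / D C B E A / E B C A D / B E A D C / A D E C B

(r1,c2) = A
(r2,c5) = A
(r3,c2) = B
(r4,c3) = A
(r4,c4) = D
(r5,c5) = B
(r3,c4) = A
(r4,c5) = C
(r5,c1) = A
(r1,c5) = E
(r3,c1) = E
(r3,c5) = D
(r4,c1) = B
(r1,c1) = C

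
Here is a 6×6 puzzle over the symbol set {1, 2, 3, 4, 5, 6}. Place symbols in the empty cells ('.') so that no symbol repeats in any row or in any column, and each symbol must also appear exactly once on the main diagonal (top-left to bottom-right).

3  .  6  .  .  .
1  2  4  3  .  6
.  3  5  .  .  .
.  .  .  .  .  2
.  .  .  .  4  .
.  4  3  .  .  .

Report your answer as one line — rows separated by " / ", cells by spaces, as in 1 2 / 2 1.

3 1 6 4 2 5 / 1 2 4 3 5 6 / 6 3 5 2 1 4 / 4 5 1 6 3 2 / 5 6 2 1 4 3 / 2 4 3 5 6 1

(r2,c5): row 2 has {1,2,3,4,6}; column 5 has {4}, so it must be 5.
(r4,c3): row 4 has {2}; column 3 has {3,4,5,6}, so it must be 1.
(r4,c4): row 4 has {1,2}; column 4 has {3}; the diagonal has {2,3,4,5}, so it must be 6.
(r4,c5): row 4 has {1,2,6}; column 5 has {4,5}, so it must be 3.
(r5,c3): row 5 has {4}; column 3 has {1,3,4,5,6}, so it must be 2.
(r6,c6): row 6 has {3,4}; column 6 has {2,6}; the diagonal has {2,3,4,5,6}, so it must be 1.
(r3,c6): row 3 has {3,5}; column 6 has {1,2,6}, so it must be 4.
(r4,c2): row 4 has {1,2,3,6}; column 2 has {2,3,4}, so it must be 5.
(r1,c2): row 1 has {3,6}; column 2 has {2,3,4,5}, so it must be 1.
(r1,c5): row 1 has {1,3,6}; column 5 has {3,4,5}, so it must be 2.
(r1,c6): row 1 has {1,2,3,6}; column 6 has {1,2,4,6}, so it must be 5.
(r4,c1): row 4 has {1,2,3,5,6}; column 1 has {1,3}, so it must be 4.
(r5,c2): row 5 has {2,4}; column 2 has {1,2,3,4,5}, so it must be 6.
(r5,c6): row 5 has {2,4,6}; column 6 has {1,2,4,5,6}, so it must be 3.
(r6,c5): row 6 has {1,3,4}; column 5 has {2,3,4,5}, so it must be 6.
(r1,c4): row 1 has {1,2,3,5,6}; column 4 has {3,6}, so it must be 4.
(r3,c5): row 3 has {3,4,5}; column 5 has {2,3,4,5,6}, so it must be 1.
(r5,c1): row 5 has {2,3,4,6}; column 1 has {1,3,4}, so it must be 5.
(r5,c4): row 5 has {2,3,4,5,6}; column 4 has {3,4,6}, so it must be 1.
(r6,c1): row 6 has {1,3,4,6}; column 1 has {1,3,4,5}, so it must be 2.
(r6,c4): row 6 has {1,2,3,4,6}; column 4 has {1,3,4,6}, so it must be 5.
(r3,c1): row 3 has {1,3,4,5}; column 1 has {1,2,3,4,5}, so it must be 6.
(r3,c4): row 3 has {1,3,4,5,6}; column 4 has {1,3,4,5,6}, so it must be 2.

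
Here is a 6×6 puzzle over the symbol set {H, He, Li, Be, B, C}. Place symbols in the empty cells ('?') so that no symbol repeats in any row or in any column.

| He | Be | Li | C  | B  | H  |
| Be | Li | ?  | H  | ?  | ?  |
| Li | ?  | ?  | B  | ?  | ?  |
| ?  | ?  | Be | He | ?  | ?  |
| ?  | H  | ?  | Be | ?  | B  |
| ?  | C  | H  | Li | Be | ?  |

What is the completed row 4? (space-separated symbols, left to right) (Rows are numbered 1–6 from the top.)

(r3,c2) = He
(r3,c3) = C
(r3,c5) = H
(r3,c6) = Be
(r4,c2) = B
(r5,c1) = C
(r5,c3) = He
(r5,c5) = Li
(r6,c1) = B
(r6,c6) = He
(r2,c3) = B
(r2,c6) = C
(r4,c1) = H
(r4,c5) = C
(r4,c6) = Li

H B Be He C Li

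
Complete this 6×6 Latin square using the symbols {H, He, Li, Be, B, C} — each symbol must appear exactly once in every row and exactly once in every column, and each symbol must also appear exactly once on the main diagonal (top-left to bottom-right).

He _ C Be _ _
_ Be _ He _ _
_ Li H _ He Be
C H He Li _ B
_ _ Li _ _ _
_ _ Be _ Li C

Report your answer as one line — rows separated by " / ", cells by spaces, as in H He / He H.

(r1,c2) = B
(r1,c5) = H
(r1,c6) = Li
(r2,c3) = B
(r2,c5) = C
(r2,c6) = H
(r3,c1) = B
(r3,c4) = C
(r4,c5) = Be
(r5,c5) = B
(r5,c6) = He
(r6,c1) = H
(r6,c2) = He
(r6,c4) = B
(r2,c1) = Li
(r5,c1) = Be
(r5,c2) = C
(r5,c4) = H

He B C Be H Li / Li Be B He C H / B Li H C He Be / C H He Li Be B / Be C Li H B He / H He Be B Li C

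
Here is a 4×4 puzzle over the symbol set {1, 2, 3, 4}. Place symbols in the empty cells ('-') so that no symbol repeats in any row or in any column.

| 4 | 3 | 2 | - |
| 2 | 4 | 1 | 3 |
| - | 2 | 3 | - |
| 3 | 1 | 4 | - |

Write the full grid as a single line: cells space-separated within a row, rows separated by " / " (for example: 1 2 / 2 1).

At row 1, column 4: row 1 has {2,3,4}; column 4 has {3}; that leaves 1.
At row 3, column 1: row 3 has {2,3}; column 1 has {2,3,4}; that leaves 1.
At row 3, column 4: row 3 has {1,2,3}; column 4 has {1,3}; that leaves 4.
At row 4, column 4: row 4 has {1,3,4}; column 4 has {1,3,4}; that leaves 2.

4 3 2 1 / 2 4 1 3 / 1 2 3 4 / 3 1 4 2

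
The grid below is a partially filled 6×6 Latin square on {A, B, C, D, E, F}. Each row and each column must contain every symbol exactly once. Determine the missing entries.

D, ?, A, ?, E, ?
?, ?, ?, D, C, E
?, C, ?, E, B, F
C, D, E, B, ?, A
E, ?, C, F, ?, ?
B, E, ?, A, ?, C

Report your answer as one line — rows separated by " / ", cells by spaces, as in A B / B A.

D F A C E B / F A B D C E / A C D E B F / C D E B F A / E B C F A D / B E F A D C

At row 1, column 4: row 1 has {A,D,E}; column 4 has {A,B,D,E,F}; that leaves C.
At row 1, column 6: row 1 has {A,C,D,E}; column 6 has {A,C,E,F}; that leaves B.
At row 3, column 1: row 3 has {B,C,E,F}; column 1 has {B,C,D,E}; that leaves A.
At row 3, column 3: row 3 has {A,B,C,E,F}; column 3 has {A,C,E}; that leaves D.
At row 4, column 5: row 4 has {A,B,C,D,E}; column 5 has {B,C,E}; that leaves F.
At row 5, column 6: row 5 has {C,E,F}; column 6 has {A,B,C,E,F}; that leaves D.
At row 6, column 3: row 6 has {A,B,C,E}; column 3 has {A,C,D,E}; that leaves F.
At row 6, column 5: row 6 has {A,B,C,E,F}; column 5 has {B,C,E,F}; that leaves D.
At row 1, column 2: row 1 has {A,B,C,D,E}; column 2 has {C,D,E}; that leaves F.
At row 2, column 1: row 2 has {C,D,E}; column 1 has {A,B,C,D,E}; that leaves F.
At row 2, column 3: row 2 has {C,D,E,F}; column 3 has {A,C,D,E,F}; that leaves B.
At row 5, column 5: row 5 has {C,D,E,F}; column 5 has {B,C,D,E,F}; that leaves A.
At row 2, column 2: row 2 has {B,C,D,E,F}; column 2 has {C,D,E,F}; that leaves A.
At row 5, column 2: row 5 has {A,C,D,E,F}; column 2 has {A,C,D,E,F}; that leaves B.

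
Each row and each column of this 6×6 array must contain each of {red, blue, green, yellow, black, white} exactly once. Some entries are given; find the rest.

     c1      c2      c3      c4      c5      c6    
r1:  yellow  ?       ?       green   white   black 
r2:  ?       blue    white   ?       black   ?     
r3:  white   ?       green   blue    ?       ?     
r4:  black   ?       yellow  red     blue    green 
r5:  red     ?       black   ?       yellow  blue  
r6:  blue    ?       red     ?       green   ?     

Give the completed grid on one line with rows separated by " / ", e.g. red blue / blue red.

yellow red blue green white black / green blue white yellow black red / white black green blue red yellow / black white yellow red blue green / red green black white yellow blue / blue yellow red black green white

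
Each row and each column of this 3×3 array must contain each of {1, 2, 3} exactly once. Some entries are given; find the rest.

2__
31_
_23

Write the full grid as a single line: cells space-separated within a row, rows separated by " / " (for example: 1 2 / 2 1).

2 3 1 / 3 1 2 / 1 2 3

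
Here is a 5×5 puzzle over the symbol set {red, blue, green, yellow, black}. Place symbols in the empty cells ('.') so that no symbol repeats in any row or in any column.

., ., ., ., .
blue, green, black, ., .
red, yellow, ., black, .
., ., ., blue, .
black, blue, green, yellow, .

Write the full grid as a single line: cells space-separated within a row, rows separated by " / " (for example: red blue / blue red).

yellow black red green blue / blue green black red yellow / red yellow blue black green / green red yellow blue black / black blue green yellow red

(r2,c4) = red
(r2,c5) = yellow
(r3,c3) = blue
(r3,c5) = green
(r5,c5) = red
(r1,c4) = green
(r4,c5) = black
(r1,c1) = yellow
(r1,c3) = red
(r1,c5) = blue
(r4,c1) = green
(r4,c2) = red
(r4,c3) = yellow
(r1,c2) = black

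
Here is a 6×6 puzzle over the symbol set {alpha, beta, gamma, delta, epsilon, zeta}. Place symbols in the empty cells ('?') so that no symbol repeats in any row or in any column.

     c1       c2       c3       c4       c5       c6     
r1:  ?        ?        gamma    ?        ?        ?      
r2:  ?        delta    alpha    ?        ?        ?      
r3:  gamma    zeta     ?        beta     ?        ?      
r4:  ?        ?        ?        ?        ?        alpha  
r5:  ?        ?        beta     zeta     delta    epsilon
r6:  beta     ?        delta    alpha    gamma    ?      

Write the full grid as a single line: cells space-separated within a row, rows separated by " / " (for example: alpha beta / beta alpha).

epsilon alpha gamma delta zeta beta / zeta delta alpha epsilon beta gamma / gamma zeta epsilon beta alpha delta / delta beta zeta gamma epsilon alpha / alpha gamma beta zeta delta epsilon / beta epsilon delta alpha gamma zeta

(r3,c3) = epsilon
(r3,c5) = alpha
(r3,c6) = delta
(r4,c3) = zeta
(r5,c1) = alpha
(r5,c2) = gamma
(r6,c2) = epsilon
(r6,c6) = zeta
(r1,c6) = beta
(r2,c6) = gamma
(r4,c2) = beta
(r4,c5) = epsilon
(r1,c2) = alpha
(r1,c5) = zeta
(r2,c4) = epsilon
(r2,c5) = beta
(r4,c1) = delta
(r4,c4) = gamma
(r1,c1) = epsilon
(r1,c4) = delta
(r2,c1) = zeta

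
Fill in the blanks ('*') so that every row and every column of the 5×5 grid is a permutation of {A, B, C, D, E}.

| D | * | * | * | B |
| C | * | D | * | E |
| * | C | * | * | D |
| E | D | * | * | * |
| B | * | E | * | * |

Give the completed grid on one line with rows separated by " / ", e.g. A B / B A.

(r3,c1) = A
(r3,c3) = B
(r3,c4) = E
(r5,c2) = A
(r5,c5) = C
(r1,c2) = E
(r2,c2) = B
(r2,c4) = A
(r4,c5) = A
(r5,c4) = D
(r1,c4) = C
(r4,c3) = C
(r4,c4) = B
(r1,c3) = A

D E A C B / C B D A E / A C B E D / E D C B A / B A E D C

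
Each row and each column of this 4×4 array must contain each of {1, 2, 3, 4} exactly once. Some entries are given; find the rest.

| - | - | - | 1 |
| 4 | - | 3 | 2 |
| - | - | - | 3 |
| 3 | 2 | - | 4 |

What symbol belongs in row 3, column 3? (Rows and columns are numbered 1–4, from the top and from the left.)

(r1,c1) = 2
(r1,c3) = 4
(r2,c2) = 1
(r3,c1) = 1
(r3,c2) = 4
(r3,c3) = 2

2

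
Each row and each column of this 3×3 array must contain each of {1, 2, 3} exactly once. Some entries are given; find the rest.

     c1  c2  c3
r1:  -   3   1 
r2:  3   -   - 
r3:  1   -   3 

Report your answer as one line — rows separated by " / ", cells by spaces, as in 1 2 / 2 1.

(r1,c1) = 2
(r2,c3) = 2
(r3,c2) = 2
(r2,c2) = 1

2 3 1 / 3 1 2 / 1 2 3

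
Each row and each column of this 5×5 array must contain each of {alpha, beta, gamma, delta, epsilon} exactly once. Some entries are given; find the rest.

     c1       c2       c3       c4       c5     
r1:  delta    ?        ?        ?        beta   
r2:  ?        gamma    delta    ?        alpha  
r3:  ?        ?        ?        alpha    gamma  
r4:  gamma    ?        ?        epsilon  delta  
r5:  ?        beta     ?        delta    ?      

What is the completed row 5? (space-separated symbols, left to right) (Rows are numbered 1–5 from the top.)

alpha beta gamma delta epsilon

Cell (r1,c4): row 1 has {beta,delta}; column 4 has {alpha,delta,epsilon} → gamma.
Cell (r2,c4): row 2 has {alpha,gamma,delta}; column 4 has {alpha,gamma,delta,epsilon} → beta.
Cell (r4,c2): row 4 has {gamma,delta,epsilon}; column 2 has {beta,gamma} → alpha.
Cell (r4,c3): row 4 has {alpha,gamma,delta,epsilon}; column 3 has {delta} → beta.
Cell (r5,c5): row 5 has {beta,delta}; column 5 has {alpha,beta,gamma,delta} → epsilon.
Cell (r1,c2): row 1 has {beta,gamma,delta}; column 2 has {alpha,beta,gamma} → epsilon.
Cell (r1,c3): row 1 has {beta,gamma,delta,epsilon}; column 3 has {beta,delta} → alpha.
Cell (r2,c1): row 2 has {alpha,beta,gamma,delta}; column 1 has {gamma,delta} → epsilon.
Cell (r3,c1): row 3 has {alpha,gamma}; column 1 has {gamma,delta,epsilon} → beta.
Cell (r3,c2): row 3 has {alpha,beta,gamma}; column 2 has {alpha,beta,gamma,epsilon} → delta.
Cell (r3,c3): row 3 has {alpha,beta,gamma,delta}; column 3 has {alpha,beta,delta} → epsilon.
Cell (r5,c1): row 5 has {beta,delta,epsilon}; column 1 has {beta,gamma,delta,epsilon} → alpha.
Cell (r5,c3): row 5 has {alpha,beta,delta,epsilon}; column 3 has {alpha,beta,delta,epsilon} → gamma.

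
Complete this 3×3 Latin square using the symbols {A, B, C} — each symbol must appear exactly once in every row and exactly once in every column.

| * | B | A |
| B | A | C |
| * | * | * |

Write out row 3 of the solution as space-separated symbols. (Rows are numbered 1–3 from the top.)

A C B

At row 1, column 1: row 1 has {A,B}; column 1 has {B}; that leaves C.
At row 3, column 1: row 3 is empty so far; column 1 has {B,C}; that leaves A.
At row 3, column 2: row 3 has {A}; column 2 has {A,B}; that leaves C.
At row 3, column 3: row 3 has {A,C}; column 3 has {A,C}; that leaves B.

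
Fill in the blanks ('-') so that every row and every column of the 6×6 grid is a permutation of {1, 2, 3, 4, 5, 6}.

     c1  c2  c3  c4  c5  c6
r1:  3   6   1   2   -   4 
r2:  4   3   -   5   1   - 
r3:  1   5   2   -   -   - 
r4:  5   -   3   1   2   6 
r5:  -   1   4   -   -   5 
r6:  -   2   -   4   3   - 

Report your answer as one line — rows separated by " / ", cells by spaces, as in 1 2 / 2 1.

(r1,c5): row 1 has {1,2,3,4,6}; column 5 has {1,2,3}, so it must be 5.
(r2,c3): row 2 has {1,3,4,5}; column 3 has {1,2,3,4}, so it must be 6.
(r2,c6): row 2 has {1,3,4,5,6}; column 6 has {4,5,6}, so it must be 2.
(r3,c6): row 3 has {1,2,5}; column 6 has {2,4,5,6}, so it must be 3.
(r4,c2): row 4 has {1,2,3,5,6}; column 2 has {1,2,3,5,6}, so it must be 4.
(r5,c5): row 5 has {1,4,5}; column 5 has {1,2,3,5}, so it must be 6.
(r6,c1): row 6 has {2,3,4}; column 1 has {1,3,4,5}, so it must be 6.
(r6,c3): row 6 has {2,3,4,6}; column 3 has {1,2,3,4,6}, so it must be 5.
(r6,c6): row 6 has {2,3,4,5,6}; column 6 has {2,3,4,5,6}, so it must be 1.
(r3,c4): row 3 has {1,2,3,5}; column 4 has {1,2,4,5}, so it must be 6.
(r3,c5): row 3 has {1,2,3,5,6}; column 5 has {1,2,3,5,6}, so it must be 4.
(r5,c1): row 5 has {1,4,5,6}; column 1 has {1,3,4,5,6}, so it must be 2.
(r5,c4): row 5 has {1,2,4,5,6}; column 4 has {1,2,4,5,6}, so it must be 3.

3 6 1 2 5 4 / 4 3 6 5 1 2 / 1 5 2 6 4 3 / 5 4 3 1 2 6 / 2 1 4 3 6 5 / 6 2 5 4 3 1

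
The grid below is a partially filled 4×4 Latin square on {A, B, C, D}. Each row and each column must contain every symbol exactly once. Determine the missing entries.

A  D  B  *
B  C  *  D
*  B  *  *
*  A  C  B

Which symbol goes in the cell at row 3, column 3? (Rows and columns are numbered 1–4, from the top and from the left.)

D

(r1,c4) = C
(r2,c3) = A
(r3,c3) = D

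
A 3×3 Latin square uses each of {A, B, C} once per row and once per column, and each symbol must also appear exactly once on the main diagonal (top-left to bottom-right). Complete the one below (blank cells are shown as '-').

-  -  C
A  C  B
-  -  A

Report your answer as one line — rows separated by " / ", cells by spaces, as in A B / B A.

B A C / A C B / C B A

(r1,c1): row 1 has {C}; column 1 has {A}; the diagonal has {A,C}, so it must be B.
(r1,c2): row 1 has {B,C}; column 2 has {C}, so it must be A.
(r3,c1): row 3 has {A}; column 1 has {A,B}, so it must be C.
(r3,c2): row 3 has {A,C}; column 2 has {A,C}, so it must be B.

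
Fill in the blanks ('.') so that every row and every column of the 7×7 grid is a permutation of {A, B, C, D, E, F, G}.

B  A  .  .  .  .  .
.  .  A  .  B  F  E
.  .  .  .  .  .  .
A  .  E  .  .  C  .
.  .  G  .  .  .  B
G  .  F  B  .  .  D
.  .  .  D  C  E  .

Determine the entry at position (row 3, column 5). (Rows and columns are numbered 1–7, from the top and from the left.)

G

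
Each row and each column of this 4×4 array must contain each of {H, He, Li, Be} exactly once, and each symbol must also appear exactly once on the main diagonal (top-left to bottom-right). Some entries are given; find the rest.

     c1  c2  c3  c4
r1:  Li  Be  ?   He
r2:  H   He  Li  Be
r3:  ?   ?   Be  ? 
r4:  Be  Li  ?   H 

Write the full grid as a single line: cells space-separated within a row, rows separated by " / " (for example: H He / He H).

At row 1, column 3: row 1 has {He,Li,Be}; column 3 has {Li,Be}; that leaves H.
At row 3, column 1: row 3 has {Be}; column 1 has {H,Li,Be}; that leaves He.
At row 3, column 2: row 3 has {He,Be}; column 2 has {He,Li,Be}; that leaves H.
At row 3, column 4: row 3 has {H,He,Be}; column 4 has {H,He,Be}; that leaves Li.
At row 4, column 3: row 4 has {H,Li,Be}; column 3 has {H,Li,Be}; that leaves He.

Li Be H He / H He Li Be / He H Be Li / Be Li He H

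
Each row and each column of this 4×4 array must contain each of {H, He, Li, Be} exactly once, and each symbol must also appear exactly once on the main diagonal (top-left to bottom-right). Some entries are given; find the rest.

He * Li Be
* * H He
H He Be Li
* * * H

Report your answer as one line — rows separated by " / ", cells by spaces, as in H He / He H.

He H Li Be / Be Li H He / H He Be Li / Li Be He H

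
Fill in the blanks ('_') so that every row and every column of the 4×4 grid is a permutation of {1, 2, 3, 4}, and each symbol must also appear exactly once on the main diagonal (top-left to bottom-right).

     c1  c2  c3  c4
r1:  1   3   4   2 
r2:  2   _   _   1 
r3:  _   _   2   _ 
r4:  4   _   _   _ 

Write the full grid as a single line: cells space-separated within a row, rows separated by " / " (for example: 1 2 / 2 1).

1 3 4 2 / 2 4 3 1 / 3 1 2 4 / 4 2 1 3

At row 2, column 2: row 2 has {1,2}; column 2 has {3}; the diagonal has {1,2}; that leaves 4.
At row 2, column 3: row 2 has {1,2,4}; column 3 has {2,4}; that leaves 3.
At row 3, column 1: row 3 has {2}; column 1 has {1,2,4}; that leaves 3.
At row 3, column 2: row 3 has {2,3}; column 2 has {3,4}; that leaves 1.
At row 3, column 4: row 3 has {1,2,3}; column 4 has {1,2}; that leaves 4.
At row 4, column 2: row 4 has {4}; column 2 has {1,3,4}; that leaves 2.
At row 4, column 3: row 4 has {2,4}; column 3 has {2,3,4}; that leaves 1.
At row 4, column 4: row 4 has {1,2,4}; column 4 has {1,2,4}; the diagonal has {1,2,4}; that leaves 3.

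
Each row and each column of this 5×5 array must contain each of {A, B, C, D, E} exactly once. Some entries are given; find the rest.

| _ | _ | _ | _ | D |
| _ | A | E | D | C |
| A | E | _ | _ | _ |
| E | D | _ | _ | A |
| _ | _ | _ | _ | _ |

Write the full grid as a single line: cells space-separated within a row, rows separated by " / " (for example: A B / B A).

(r2,c1) = B
(r3,c5) = B
(r5,c5) = E
(r1,c1) = C
(r1,c2) = B
(r1,c3) = A
(r1,c4) = E
(r3,c4) = C
(r4,c4) = B
(r5,c1) = D
(r5,c2) = C
(r5,c3) = B
(r5,c4) = A
(r3,c3) = D
(r4,c3) = C

C B A E D / B A E D C / A E D C B / E D C B A / D C B A E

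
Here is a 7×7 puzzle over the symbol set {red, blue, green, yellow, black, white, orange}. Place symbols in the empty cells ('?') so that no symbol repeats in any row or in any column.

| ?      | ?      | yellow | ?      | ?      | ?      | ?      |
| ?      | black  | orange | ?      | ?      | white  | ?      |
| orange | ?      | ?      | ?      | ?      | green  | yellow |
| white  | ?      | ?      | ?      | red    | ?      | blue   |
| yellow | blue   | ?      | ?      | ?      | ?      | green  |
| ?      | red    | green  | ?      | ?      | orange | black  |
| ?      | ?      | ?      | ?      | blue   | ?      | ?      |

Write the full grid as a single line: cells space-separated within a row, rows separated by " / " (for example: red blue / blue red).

red orange yellow black green blue white / green black orange blue yellow white red / orange white blue red black green yellow / white green black orange red yellow blue / yellow blue red white orange black green / blue red green yellow white orange black / black yellow white green blue red orange

(r2,c7) = red
(r3,c2) = white
(r3,c5) = black
(r4,c3) = black
(r4,c6) = yellow
(r6,c1) = blue
(r2,c1) = green
(r2,c5) = yellow
(r6,c5) = white
(r2,c4) = blue
(r3,c4) = red
(r5,c5) = orange
(r6,c4) = yellow
(r1,c5) = green
(r3,c3) = blue
(r1,c2) = orange
(r1,c7) = white
(r4,c2) = green
(r4,c4) = orange
(r7,c2) = yellow
(r7,c7) = orange
(r1,c4) = black
(r5,c4) = white
(r7,c4) = green
(r1,c1) = red
(r1,c6) = blue
(r5,c3) = red
(r5,c6) = black
(r7,c1) = black
(r7,c3) = white
(r7,c6) = red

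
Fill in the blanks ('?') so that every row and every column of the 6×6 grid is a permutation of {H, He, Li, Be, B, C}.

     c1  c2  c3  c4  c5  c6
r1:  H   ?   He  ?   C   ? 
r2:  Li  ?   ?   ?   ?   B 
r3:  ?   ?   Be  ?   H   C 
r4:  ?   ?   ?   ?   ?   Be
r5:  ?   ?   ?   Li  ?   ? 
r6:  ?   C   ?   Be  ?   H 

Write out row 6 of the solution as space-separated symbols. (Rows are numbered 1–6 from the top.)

He C B Be Li H

At row 1, column 4: row 1 has {H,He,C}; column 4 has {Li,Be}; that leaves B.
At row 1, column 6: row 1 has {H,He,B,C}; column 6 has {H,Be,B,C}; that leaves Li.
At row 3, column 4: row 3 has {H,Be,C}; column 4 has {Li,Be,B}; that leaves He.
At row 5, column 6: row 5 has {Li}; column 6 has {H,Li,Be,B,C}; that leaves He.
At row 1, column 2: row 1 has {H,He,Li,B,C}; column 2 has {C}; that leaves Be.
At row 3, column 1: row 3 has {H,He,Be,C}; column 1 has {H,Li}; that leaves B.
At row 3, column 2: row 3 has {H,He,Be,B,C}; column 2 has {Be,C}; that leaves Li.
At row 6, column 1: row 6 has {H,Be,C}; column 1 has {H,Li,B}; that leaves He.
At row 4, column 1: row 4 has {Be}; column 1 has {H,He,Li,B}; that leaves C.
At row 4, column 4: row 4 has {Be,C}; column 4 has {He,Li,Be,B}; that leaves H.
At row 5, column 1: row 5 has {He,Li}; column 1 has {H,He,Li,B,C}; that leaves Be.
At row 5, column 5: row 5 has {He,Li,Be}; column 5 has {H,C}; that leaves B.
At row 6, column 5: row 6 has {H,He,Be,C}; column 5 has {H,B,C}; that leaves Li.
At row 2, column 4: row 2 has {Li,B}; column 4 has {H,He,Li,Be,B}; that leaves C.
At row 4, column 5: row 4 has {H,Be,C}; column 5 has {H,Li,B,C}; that leaves He.
At row 5, column 2: row 5 has {He,Li,Be,B}; column 2 has {Li,Be,C}; that leaves H.
At row 5, column 3: row 5 has {H,He,Li,Be,B}; column 3 has {He,Be}; that leaves C.
At row 6, column 3: row 6 has {H,He,Li,Be,C}; column 3 has {He,Be,C}; that leaves B.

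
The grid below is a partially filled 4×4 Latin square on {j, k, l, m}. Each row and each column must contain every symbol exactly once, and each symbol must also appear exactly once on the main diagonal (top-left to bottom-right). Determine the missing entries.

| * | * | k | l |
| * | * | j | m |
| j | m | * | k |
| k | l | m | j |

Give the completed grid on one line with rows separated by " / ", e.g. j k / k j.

m j k l / l k j m / j m l k / k l m j

Cell (r1,c1): row 1 has {k,l}; column 1 has {j,k}; the diagonal has {j} → m.
Cell (r1,c2): row 1 has {k,l,m}; column 2 has {l,m} → j.
Cell (r2,c1): row 2 has {j,m}; column 1 has {j,k,m} → l.
Cell (r2,c2): row 2 has {j,l,m}; column 2 has {j,l,m}; the diagonal has {j,m} → k.
Cell (r3,c3): row 3 has {j,k,m}; column 3 has {j,k,m}; the diagonal has {j,k,m} → l.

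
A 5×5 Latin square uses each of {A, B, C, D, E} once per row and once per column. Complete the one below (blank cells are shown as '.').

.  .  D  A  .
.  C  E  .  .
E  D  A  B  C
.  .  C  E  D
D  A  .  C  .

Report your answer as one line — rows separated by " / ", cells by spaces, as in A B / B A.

At row 2, column 4: row 2 has {C,E}; column 4 has {A,B,C,E}; that leaves D.
At row 4, column 2: row 4 has {C,D,E}; column 2 has {A,C,D}; that leaves B.
At row 5, column 3: row 5 has {A,C,D}; column 3 has {A,C,D,E}; that leaves B.
At row 5, column 5: row 5 has {A,B,C,D}; column 5 has {C,D}; that leaves E.
At row 1, column 2: row 1 has {A,D}; column 2 has {A,B,C,D}; that leaves E.
At row 1, column 5: row 1 has {A,D,E}; column 5 has {C,D,E}; that leaves B.
At row 2, column 5: row 2 has {C,D,E}; column 5 has {B,C,D,E}; that leaves A.
At row 4, column 1: row 4 has {B,C,D,E}; column 1 has {D,E}; that leaves A.
At row 1, column 1: row 1 has {A,B,D,E}; column 1 has {A,D,E}; that leaves C.
At row 2, column 1: row 2 has {A,C,D,E}; column 1 has {A,C,D,E}; that leaves B.

C E D A B / B C E D A / E D A B C / A B C E D / D A B C E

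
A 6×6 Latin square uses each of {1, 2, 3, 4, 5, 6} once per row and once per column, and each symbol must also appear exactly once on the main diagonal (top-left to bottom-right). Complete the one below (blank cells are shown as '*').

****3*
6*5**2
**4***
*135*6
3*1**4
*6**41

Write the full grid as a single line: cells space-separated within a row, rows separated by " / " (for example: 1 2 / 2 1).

At row 1, column 1: row 1 has {3}; column 1 has {3,6}; the diagonal has {1,4,5}; that leaves 2.
At row 1, column 3: row 1 has {2,3}; column 3 has {1,3,4,5}; that leaves 6.
At row 1, column 6: row 1 has {2,3,6}; column 6 has {1,2,4,6}; that leaves 5.
At row 2, column 2: row 2 has {2,5,6}; column 2 has {1,6}; the diagonal has {1,2,4,5}; that leaves 3.
At row 2, column 5: row 2 has {2,3,5,6}; column 5 has {3,4}; that leaves 1.
At row 3, column 6: row 3 has {4}; column 6 has {1,2,4,5,6}; that leaves 3.
At row 4, column 1: row 4 has {1,3,5,6}; column 1 has {2,3,6}; that leaves 4.
At row 4, column 5: row 4 has {1,3,4,5,6}; column 5 has {1,3,4}; that leaves 2.
At row 5, column 5: row 5 has {1,3,4}; column 5 has {1,2,3,4}; the diagonal has {1,2,3,4,5}; that leaves 6.
At row 6, column 1: row 6 has {1,4,6}; column 1 has {2,3,4,6}; that leaves 5.
At row 6, column 3: row 6 has {1,4,5,6}; column 3 has {1,3,4,5,6}; that leaves 2.
At row 6, column 4: row 6 has {1,2,4,5,6}; column 4 has {5}; that leaves 3.
At row 1, column 2: row 1 has {2,3,5,6}; column 2 has {1,3,6}; that leaves 4.
At row 1, column 4: row 1 has {2,3,4,5,6}; column 4 has {3,5}; that leaves 1.
At row 2, column 4: row 2 has {1,2,3,5,6}; column 4 has {1,3,5}; that leaves 4.
At row 3, column 1: row 3 has {3,4}; column 1 has {2,3,4,5,6}; that leaves 1.
At row 3, column 5: row 3 has {1,3,4}; column 5 has {1,2,3,4,6}; that leaves 5.
At row 5, column 4: row 5 has {1,3,4,6}; column 4 has {1,3,4,5}; that leaves 2.
At row 3, column 2: row 3 has {1,3,4,5}; column 2 has {1,3,4,6}; that leaves 2.
At row 3, column 4: row 3 has {1,2,3,4,5}; column 4 has {1,2,3,4,5}; that leaves 6.
At row 5, column 2: row 5 has {1,2,3,4,6}; column 2 has {1,2,3,4,6}; that leaves 5.

2 4 6 1 3 5 / 6 3 5 4 1 2 / 1 2 4 6 5 3 / 4 1 3 5 2 6 / 3 5 1 2 6 4 / 5 6 2 3 4 1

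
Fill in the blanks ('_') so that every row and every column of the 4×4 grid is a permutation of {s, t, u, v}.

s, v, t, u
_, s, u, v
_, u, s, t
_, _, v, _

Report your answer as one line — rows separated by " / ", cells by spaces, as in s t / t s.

s v t u / t s u v / v u s t / u t v s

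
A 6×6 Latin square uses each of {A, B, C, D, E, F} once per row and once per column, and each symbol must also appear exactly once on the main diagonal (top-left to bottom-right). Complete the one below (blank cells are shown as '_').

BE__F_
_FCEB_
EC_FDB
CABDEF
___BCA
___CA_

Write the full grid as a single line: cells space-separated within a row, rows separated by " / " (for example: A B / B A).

(r1,c4): row 1 has {B,E,F}; column 4 has {B,C,D,E,F}, so it must be A.
(r2,c6): row 2 has {B,C,E,F}; column 6 has {A,B,F}, so it must be D.
(r3,c3): row 3 has {B,C,D,E,F}; column 3 has {B,C}; the diagonal has {B,C,D,F}, so it must be A.
(r5,c2): row 5 has {A,B,C}; column 2 has {A,C,E,F}, so it must be D.
(r6,c2): row 6 has {A,C}; column 2 has {A,C,D,E,F}, so it must be B.
(r6,c6): row 6 has {A,B,C}; column 6 has {A,B,D,F}; the diagonal has {A,B,C,D,F}, so it must be E.
(r1,c3): row 1 has {A,B,E,F}; column 3 has {A,B,C}, so it must be D.
(r1,c6): row 1 has {A,B,D,E,F}; column 6 has {A,B,D,E,F}, so it must be C.
(r2,c1): row 2 has {B,C,D,E,F}; column 1 has {B,C,E}, so it must be A.
(r5,c1): row 5 has {A,B,C,D}; column 1 has {A,B,C,E}, so it must be F.
(r5,c3): row 5 has {A,B,C,D,F}; column 3 has {A,B,C,D}, so it must be E.
(r6,c1): row 6 has {A,B,C,E}; column 1 has {A,B,C,E,F}, so it must be D.
(r6,c3): row 6 has {A,B,C,D,E}; column 3 has {A,B,C,D,E}, so it must be F.

B E D A F C / A F C E B D / E C A F D B / C A B D E F / F D E B C A / D B F C A E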